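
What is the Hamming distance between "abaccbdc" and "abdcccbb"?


Comparing "abaccbdc" and "abdcccbb" position by position:
  Position 0: 'a' vs 'a' => same
  Position 1: 'b' vs 'b' => same
  Position 2: 'a' vs 'd' => differ
  Position 3: 'c' vs 'c' => same
  Position 4: 'c' vs 'c' => same
  Position 5: 'b' vs 'c' => differ
  Position 6: 'd' vs 'b' => differ
  Position 7: 'c' vs 'b' => differ
Total differences (Hamming distance): 4

4


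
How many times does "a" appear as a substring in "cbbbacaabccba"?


Searching for "a" in "cbbbacaabccba"
Scanning each position:
  Position 0: "c" => no
  Position 1: "b" => no
  Position 2: "b" => no
  Position 3: "b" => no
  Position 4: "a" => MATCH
  Position 5: "c" => no
  Position 6: "a" => MATCH
  Position 7: "a" => MATCH
  Position 8: "b" => no
  Position 9: "c" => no
  Position 10: "c" => no
  Position 11: "b" => no
  Position 12: "a" => MATCH
Total occurrences: 4

4


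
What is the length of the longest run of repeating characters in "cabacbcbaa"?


Input: "cabacbcbaa"
Scanning for longest run:
  Position 1 ('a'): new char, reset run to 1
  Position 2 ('b'): new char, reset run to 1
  Position 3 ('a'): new char, reset run to 1
  Position 4 ('c'): new char, reset run to 1
  Position 5 ('b'): new char, reset run to 1
  Position 6 ('c'): new char, reset run to 1
  Position 7 ('b'): new char, reset run to 1
  Position 8 ('a'): new char, reset run to 1
  Position 9 ('a'): continues run of 'a', length=2
Longest run: 'a' with length 2

2


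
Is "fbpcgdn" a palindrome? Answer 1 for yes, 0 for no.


Input: fbpcgdn
Reversed: ndgcpbf
  Compare pos 0 ('f') with pos 6 ('n'): MISMATCH
  Compare pos 1 ('b') with pos 5 ('d'): MISMATCH
  Compare pos 2 ('p') with pos 4 ('g'): MISMATCH
Result: not a palindrome

0


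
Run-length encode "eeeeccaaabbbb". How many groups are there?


Input: eeeeccaaabbbb
Scanning for consecutive runs:
  Group 1: 'e' x 4 (positions 0-3)
  Group 2: 'c' x 2 (positions 4-5)
  Group 3: 'a' x 3 (positions 6-8)
  Group 4: 'b' x 4 (positions 9-12)
Total groups: 4

4


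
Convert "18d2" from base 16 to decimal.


Input: "18d2" in base 16
Positional expansion:
  Digit '1' (value 1) x 16^3 = 4096
  Digit '8' (value 8) x 16^2 = 2048
  Digit 'd' (value 13) x 16^1 = 208
  Digit '2' (value 2) x 16^0 = 2
Sum = 6354

6354


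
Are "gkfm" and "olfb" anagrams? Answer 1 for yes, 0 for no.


Strings: "gkfm", "olfb"
Sorted first:  fgkm
Sorted second: bflo
Differ at position 0: 'f' vs 'b' => not anagrams

0


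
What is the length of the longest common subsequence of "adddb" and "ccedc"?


LCS of "adddb" and "ccedc"
DP table:
           c    c    e    d    c
      0    0    0    0    0    0
  a   0    0    0    0    0    0
  d   0    0    0    0    1    1
  d   0    0    0    0    1    1
  d   0    0    0    0    1    1
  b   0    0    0    0    1    1
LCS length = dp[5][5] = 1

1


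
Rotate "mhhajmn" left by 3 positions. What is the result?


Input: "mhhajmn", rotate left by 3
First 3 characters: "mhh"
Remaining characters: "ajmn"
Concatenate remaining + first: "ajmn" + "mhh" = "ajmnmhh"

ajmnmhh


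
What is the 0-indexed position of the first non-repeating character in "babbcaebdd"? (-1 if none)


Input: babbcaebdd
Character frequencies:
  'a': 2
  'b': 4
  'c': 1
  'd': 2
  'e': 1
Scanning left to right for freq == 1:
  Position 0 ('b'): freq=4, skip
  Position 1 ('a'): freq=2, skip
  Position 2 ('b'): freq=4, skip
  Position 3 ('b'): freq=4, skip
  Position 4 ('c'): unique! => answer = 4

4


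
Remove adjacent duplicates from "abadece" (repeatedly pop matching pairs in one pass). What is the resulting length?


Input: abadece
Stack-based adjacent duplicate removal:
  Read 'a': push. Stack: a
  Read 'b': push. Stack: ab
  Read 'a': push. Stack: aba
  Read 'd': push. Stack: abad
  Read 'e': push. Stack: abade
  Read 'c': push. Stack: abadec
  Read 'e': push. Stack: abadece
Final stack: "abadece" (length 7)

7


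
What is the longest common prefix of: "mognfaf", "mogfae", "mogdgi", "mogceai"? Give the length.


Words: mognfaf, mogfae, mogdgi, mogceai
  Position 0: all 'm' => match
  Position 1: all 'o' => match
  Position 2: all 'g' => match
  Position 3: ('n', 'f', 'd', 'c') => mismatch, stop
LCP = "mog" (length 3)

3


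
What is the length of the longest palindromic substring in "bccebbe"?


Input: "bccebbe"
Checking substrings for palindromes:
  [3:7] "ebbe" (len 4) => palindrome
  [1:3] "cc" (len 2) => palindrome
  [4:6] "bb" (len 2) => palindrome
Longest palindromic substring: "ebbe" with length 4

4


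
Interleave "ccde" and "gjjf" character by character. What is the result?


Interleaving "ccde" and "gjjf":
  Position 0: 'c' from first, 'g' from second => "cg"
  Position 1: 'c' from first, 'j' from second => "cj"
  Position 2: 'd' from first, 'j' from second => "dj"
  Position 3: 'e' from first, 'f' from second => "ef"
Result: cgcjdjef

cgcjdjef


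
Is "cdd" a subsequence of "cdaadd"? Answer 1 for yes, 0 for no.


Check if "cdd" is a subsequence of "cdaadd"
Greedy scan:
  Position 0 ('c'): matches sub[0] = 'c'
  Position 1 ('d'): matches sub[1] = 'd'
  Position 2 ('a'): no match needed
  Position 3 ('a'): no match needed
  Position 4 ('d'): matches sub[2] = 'd'
  Position 5 ('d'): no match needed
All 3 characters matched => is a subsequence

1


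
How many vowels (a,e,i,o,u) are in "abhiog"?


Input: abhiog
Checking each character:
  'a' at position 0: vowel (running total: 1)
  'b' at position 1: consonant
  'h' at position 2: consonant
  'i' at position 3: vowel (running total: 2)
  'o' at position 4: vowel (running total: 3)
  'g' at position 5: consonant
Total vowels: 3

3


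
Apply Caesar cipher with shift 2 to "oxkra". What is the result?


Caesar cipher: shift "oxkra" by 2
  'o' (pos 14) + 2 = pos 16 = 'q'
  'x' (pos 23) + 2 = pos 25 = 'z'
  'k' (pos 10) + 2 = pos 12 = 'm'
  'r' (pos 17) + 2 = pos 19 = 't'
  'a' (pos 0) + 2 = pos 2 = 'c'
Result: qzmtc

qzmtc


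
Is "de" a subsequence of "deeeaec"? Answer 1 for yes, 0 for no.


Check if "de" is a subsequence of "deeeaec"
Greedy scan:
  Position 0 ('d'): matches sub[0] = 'd'
  Position 1 ('e'): matches sub[1] = 'e'
  Position 2 ('e'): no match needed
  Position 3 ('e'): no match needed
  Position 4 ('a'): no match needed
  Position 5 ('e'): no match needed
  Position 6 ('c'): no match needed
All 2 characters matched => is a subsequence

1


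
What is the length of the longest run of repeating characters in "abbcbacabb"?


Input: "abbcbacabb"
Scanning for longest run:
  Position 1 ('b'): new char, reset run to 1
  Position 2 ('b'): continues run of 'b', length=2
  Position 3 ('c'): new char, reset run to 1
  Position 4 ('b'): new char, reset run to 1
  Position 5 ('a'): new char, reset run to 1
  Position 6 ('c'): new char, reset run to 1
  Position 7 ('a'): new char, reset run to 1
  Position 8 ('b'): new char, reset run to 1
  Position 9 ('b'): continues run of 'b', length=2
Longest run: 'b' with length 2

2


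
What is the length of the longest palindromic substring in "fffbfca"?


Input: "fffbfca"
Checking substrings for palindromes:
  [0:3] "fff" (len 3) => palindrome
  [2:5] "fbf" (len 3) => palindrome
  [0:2] "ff" (len 2) => palindrome
  [1:3] "ff" (len 2) => palindrome
Longest palindromic substring: "fff" with length 3

3


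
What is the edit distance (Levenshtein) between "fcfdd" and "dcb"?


Computing edit distance: "fcfdd" -> "dcb"
DP table:
           d    c    b
      0    1    2    3
  f   1    1    2    3
  c   2    2    1    2
  f   3    3    2    2
  d   4    3    3    3
  d   5    4    4    4
Edit distance = dp[5][3] = 4

4


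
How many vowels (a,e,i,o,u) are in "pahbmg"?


Input: pahbmg
Checking each character:
  'p' at position 0: consonant
  'a' at position 1: vowel (running total: 1)
  'h' at position 2: consonant
  'b' at position 3: consonant
  'm' at position 4: consonant
  'g' at position 5: consonant
Total vowels: 1

1


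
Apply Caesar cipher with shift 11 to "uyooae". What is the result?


Caesar cipher: shift "uyooae" by 11
  'u' (pos 20) + 11 = pos 5 = 'f'
  'y' (pos 24) + 11 = pos 9 = 'j'
  'o' (pos 14) + 11 = pos 25 = 'z'
  'o' (pos 14) + 11 = pos 25 = 'z'
  'a' (pos 0) + 11 = pos 11 = 'l'
  'e' (pos 4) + 11 = pos 15 = 'p'
Result: fjzzlp

fjzzlp


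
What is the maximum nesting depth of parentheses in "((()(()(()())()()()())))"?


Input: "((()(()(()())()()()())))"
Tracking depth:
  Position 0 '(': depth becomes 1
  Position 1 '(': depth becomes 2
  Position 2 '(': depth becomes 3
  Position 3 ')': depth becomes 2
  Position 4 '(': depth becomes 3
  Position 5 '(': depth becomes 4
  Position 6 ')': depth becomes 3
  Position 7 '(': depth becomes 4
  Position 8 '(': depth becomes 5
  Position 9 ')': depth becomes 4
  Position 10 '(': depth becomes 5
  Position 11 ')': depth becomes 4
  Position 12 ')': depth becomes 3
  Position 13 '(': depth becomes 4
  Position 14 ')': depth becomes 3
  Position 15 '(': depth becomes 4
  Position 16 ')': depth becomes 3
  Position 17 '(': depth becomes 4
  Position 18 ')': depth becomes 3
  Position 19 '(': depth becomes 4
  Position 20 ')': depth becomes 3
  Position 21 ')': depth becomes 2
  Position 22 ')': depth becomes 1
  Position 23 ')': depth becomes 0
Maximum depth reached: 5

5


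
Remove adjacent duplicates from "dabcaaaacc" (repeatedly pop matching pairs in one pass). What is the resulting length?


Input: dabcaaaacc
Stack-based adjacent duplicate removal:
  Read 'd': push. Stack: d
  Read 'a': push. Stack: da
  Read 'b': push. Stack: dab
  Read 'c': push. Stack: dabc
  Read 'a': push. Stack: dabca
  Read 'a': matches stack top 'a' => pop. Stack: dabc
  Read 'a': push. Stack: dabca
  Read 'a': matches stack top 'a' => pop. Stack: dabc
  Read 'c': matches stack top 'c' => pop. Stack: dab
  Read 'c': push. Stack: dabc
Final stack: "dabc" (length 4)

4


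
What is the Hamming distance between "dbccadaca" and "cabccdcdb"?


Comparing "dbccadaca" and "cabccdcdb" position by position:
  Position 0: 'd' vs 'c' => differ
  Position 1: 'b' vs 'a' => differ
  Position 2: 'c' vs 'b' => differ
  Position 3: 'c' vs 'c' => same
  Position 4: 'a' vs 'c' => differ
  Position 5: 'd' vs 'd' => same
  Position 6: 'a' vs 'c' => differ
  Position 7: 'c' vs 'd' => differ
  Position 8: 'a' vs 'b' => differ
Total differences (Hamming distance): 7

7


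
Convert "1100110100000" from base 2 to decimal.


Input: "1100110100000" in base 2
Positional expansion:
  Digit '1' (value 1) x 2^12 = 4096
  Digit '1' (value 1) x 2^11 = 2048
  Digit '0' (value 0) x 2^10 = 0
  Digit '0' (value 0) x 2^9 = 0
  Digit '1' (value 1) x 2^8 = 256
  Digit '1' (value 1) x 2^7 = 128
  Digit '0' (value 0) x 2^6 = 0
  Digit '1' (value 1) x 2^5 = 32
  Digit '0' (value 0) x 2^4 = 0
  Digit '0' (value 0) x 2^3 = 0
  Digit '0' (value 0) x 2^2 = 0
  Digit '0' (value 0) x 2^1 = 0
  Digit '0' (value 0) x 2^0 = 0
Sum = 6560

6560


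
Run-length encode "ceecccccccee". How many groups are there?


Input: ceecccccccee
Scanning for consecutive runs:
  Group 1: 'c' x 1 (positions 0-0)
  Group 2: 'e' x 2 (positions 1-2)
  Group 3: 'c' x 7 (positions 3-9)
  Group 4: 'e' x 2 (positions 10-11)
Total groups: 4

4


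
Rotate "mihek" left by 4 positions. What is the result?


Input: "mihek", rotate left by 4
First 4 characters: "mihe"
Remaining characters: "k"
Concatenate remaining + first: "k" + "mihe" = "kmihe"

kmihe


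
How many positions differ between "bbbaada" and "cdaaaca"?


Comparing "bbbaada" and "cdaaaca" position by position:
  Position 0: 'b' vs 'c' => DIFFER
  Position 1: 'b' vs 'd' => DIFFER
  Position 2: 'b' vs 'a' => DIFFER
  Position 3: 'a' vs 'a' => same
  Position 4: 'a' vs 'a' => same
  Position 5: 'd' vs 'c' => DIFFER
  Position 6: 'a' vs 'a' => same
Positions that differ: 4

4


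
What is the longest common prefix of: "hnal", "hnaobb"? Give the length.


Words: hnal, hnaobb
  Position 0: all 'h' => match
  Position 1: all 'n' => match
  Position 2: all 'a' => match
  Position 3: ('l', 'o') => mismatch, stop
LCP = "hna" (length 3)

3


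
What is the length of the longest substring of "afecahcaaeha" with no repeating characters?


Input: "afecahcaaeha"
Sliding window (track last position of each char):
  Position 0 ('a'): window [0,0] length 1 -- new best
  Position 1 ('f'): window [0,1] length 2 -- new best
  Position 2 ('e'): window [0,2] length 3 -- new best
  Position 3 ('c'): window [0,3] length 4 -- new best
  Position 4 ('a'): repeat (last at 0), move window start to 1
  Position 4 ('a'): window [1,4] length 4
  Position 5 ('h'): window [1,5] length 5 -- new best
  Position 6 ('c'): repeat (last at 3), move window start to 4
  Position 6 ('c'): window [4,6] length 3
  Position 7 ('a'): repeat (last at 4), move window start to 5
  Position 7 ('a'): window [5,7] length 3
  Position 8 ('a'): repeat (last at 7), move window start to 8
  Position 8 ('a'): window [8,8] length 1
  Position 9 ('e'): window [8,9] length 2
  Position 10 ('h'): window [8,10] length 3
  Position 11 ('a'): repeat (last at 8), move window start to 9
  Position 11 ('a'): window [9,11] length 3
Longest substring with no repeats: "fecah" with length 5

5


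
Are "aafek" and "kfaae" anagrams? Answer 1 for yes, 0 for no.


Strings: "aafek", "kfaae"
Sorted first:  aaefk
Sorted second: aaefk
Sorted forms match => anagrams

1


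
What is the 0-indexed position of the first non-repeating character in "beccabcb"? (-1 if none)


Input: beccabcb
Character frequencies:
  'a': 1
  'b': 3
  'c': 3
  'e': 1
Scanning left to right for freq == 1:
  Position 0 ('b'): freq=3, skip
  Position 1 ('e'): unique! => answer = 1

1


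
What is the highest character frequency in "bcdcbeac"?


Input: bcdcbeac
Character counts:
  'a': 1
  'b': 2
  'c': 3
  'd': 1
  'e': 1
Maximum frequency: 3

3


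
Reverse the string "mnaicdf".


Input: mnaicdf
Reading characters right to left:
  Position 6: 'f'
  Position 5: 'd'
  Position 4: 'c'
  Position 3: 'i'
  Position 2: 'a'
  Position 1: 'n'
  Position 0: 'm'
Reversed: fdcianm

fdcianm


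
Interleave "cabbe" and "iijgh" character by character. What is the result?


Interleaving "cabbe" and "iijgh":
  Position 0: 'c' from first, 'i' from second => "ci"
  Position 1: 'a' from first, 'i' from second => "ai"
  Position 2: 'b' from first, 'j' from second => "bj"
  Position 3: 'b' from first, 'g' from second => "bg"
  Position 4: 'e' from first, 'h' from second => "eh"
Result: ciaibjbgeh

ciaibjbgeh


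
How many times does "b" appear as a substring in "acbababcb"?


Searching for "b" in "acbababcb"
Scanning each position:
  Position 0: "a" => no
  Position 1: "c" => no
  Position 2: "b" => MATCH
  Position 3: "a" => no
  Position 4: "b" => MATCH
  Position 5: "a" => no
  Position 6: "b" => MATCH
  Position 7: "c" => no
  Position 8: "b" => MATCH
Total occurrences: 4

4


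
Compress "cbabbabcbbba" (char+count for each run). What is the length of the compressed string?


Input: cbabbabcbbba
Runs:
  'c' x 1 => "c1"
  'b' x 1 => "b1"
  'a' x 1 => "a1"
  'b' x 2 => "b2"
  'a' x 1 => "a1"
  'b' x 1 => "b1"
  'c' x 1 => "c1"
  'b' x 3 => "b3"
  'a' x 1 => "a1"
Compressed: "c1b1a1b2a1b1c1b3a1"
Compressed length: 18

18


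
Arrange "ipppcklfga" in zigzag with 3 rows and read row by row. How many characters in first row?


Zigzag "ipppcklfga" into 3 rows:
Placing characters:
  'i' => row 0
  'p' => row 1
  'p' => row 2
  'p' => row 1
  'c' => row 0
  'k' => row 1
  'l' => row 2
  'f' => row 1
  'g' => row 0
  'a' => row 1
Rows:
  Row 0: "icg"
  Row 1: "ppkfa"
  Row 2: "pl"
First row length: 3

3


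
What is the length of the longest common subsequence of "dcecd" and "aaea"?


LCS of "dcecd" and "aaea"
DP table:
           a    a    e    a
      0    0    0    0    0
  d   0    0    0    0    0
  c   0    0    0    0    0
  e   0    0    0    1    1
  c   0    0    0    1    1
  d   0    0    0    1    1
LCS length = dp[5][4] = 1

1


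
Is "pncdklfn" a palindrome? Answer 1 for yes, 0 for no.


Input: pncdklfn
Reversed: nflkdcnp
  Compare pos 0 ('p') with pos 7 ('n'): MISMATCH
  Compare pos 1 ('n') with pos 6 ('f'): MISMATCH
  Compare pos 2 ('c') with pos 5 ('l'): MISMATCH
  Compare pos 3 ('d') with pos 4 ('k'): MISMATCH
Result: not a palindrome

0


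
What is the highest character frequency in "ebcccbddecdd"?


Input: ebcccbddecdd
Character counts:
  'b': 2
  'c': 4
  'd': 4
  'e': 2
Maximum frequency: 4

4


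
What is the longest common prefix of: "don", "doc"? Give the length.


Words: don, doc
  Position 0: all 'd' => match
  Position 1: all 'o' => match
  Position 2: ('n', 'c') => mismatch, stop
LCP = "do" (length 2)

2


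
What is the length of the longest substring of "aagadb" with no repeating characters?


Input: "aagadb"
Sliding window (track last position of each char):
  Position 0 ('a'): window [0,0] length 1 -- new best
  Position 1 ('a'): repeat (last at 0), move window start to 1
  Position 1 ('a'): window [1,1] length 1
  Position 2 ('g'): window [1,2] length 2 -- new best
  Position 3 ('a'): repeat (last at 1), move window start to 2
  Position 3 ('a'): window [2,3] length 2
  Position 4 ('d'): window [2,4] length 3 -- new best
  Position 5 ('b'): window [2,5] length 4 -- new best
Longest substring with no repeats: "gadb" with length 4

4


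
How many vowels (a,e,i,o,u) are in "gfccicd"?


Input: gfccicd
Checking each character:
  'g' at position 0: consonant
  'f' at position 1: consonant
  'c' at position 2: consonant
  'c' at position 3: consonant
  'i' at position 4: vowel (running total: 1)
  'c' at position 5: consonant
  'd' at position 6: consonant
Total vowels: 1

1


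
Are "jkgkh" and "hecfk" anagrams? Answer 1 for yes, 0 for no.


Strings: "jkgkh", "hecfk"
Sorted first:  ghjkk
Sorted second: cefhk
Differ at position 0: 'g' vs 'c' => not anagrams

0


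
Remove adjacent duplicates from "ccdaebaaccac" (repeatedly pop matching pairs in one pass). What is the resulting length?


Input: ccdaebaaccac
Stack-based adjacent duplicate removal:
  Read 'c': push. Stack: c
  Read 'c': matches stack top 'c' => pop. Stack: (empty)
  Read 'd': push. Stack: d
  Read 'a': push. Stack: da
  Read 'e': push. Stack: dae
  Read 'b': push. Stack: daeb
  Read 'a': push. Stack: daeba
  Read 'a': matches stack top 'a' => pop. Stack: daeb
  Read 'c': push. Stack: daebc
  Read 'c': matches stack top 'c' => pop. Stack: daeb
  Read 'a': push. Stack: daeba
  Read 'c': push. Stack: daebac
Final stack: "daebac" (length 6)

6


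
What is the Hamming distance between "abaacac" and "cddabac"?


Comparing "abaacac" and "cddabac" position by position:
  Position 0: 'a' vs 'c' => differ
  Position 1: 'b' vs 'd' => differ
  Position 2: 'a' vs 'd' => differ
  Position 3: 'a' vs 'a' => same
  Position 4: 'c' vs 'b' => differ
  Position 5: 'a' vs 'a' => same
  Position 6: 'c' vs 'c' => same
Total differences (Hamming distance): 4

4


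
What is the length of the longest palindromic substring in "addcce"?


Input: "addcce"
Checking substrings for palindromes:
  [1:3] "dd" (len 2) => palindrome
  [3:5] "cc" (len 2) => palindrome
Longest palindromic substring: "dd" with length 2

2


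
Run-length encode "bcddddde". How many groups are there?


Input: bcddddde
Scanning for consecutive runs:
  Group 1: 'b' x 1 (positions 0-0)
  Group 2: 'c' x 1 (positions 1-1)
  Group 3: 'd' x 5 (positions 2-6)
  Group 4: 'e' x 1 (positions 7-7)
Total groups: 4

4


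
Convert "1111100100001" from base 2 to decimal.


Input: "1111100100001" in base 2
Positional expansion:
  Digit '1' (value 1) x 2^12 = 4096
  Digit '1' (value 1) x 2^11 = 2048
  Digit '1' (value 1) x 2^10 = 1024
  Digit '1' (value 1) x 2^9 = 512
  Digit '1' (value 1) x 2^8 = 256
  Digit '0' (value 0) x 2^7 = 0
  Digit '0' (value 0) x 2^6 = 0
  Digit '1' (value 1) x 2^5 = 32
  Digit '0' (value 0) x 2^4 = 0
  Digit '0' (value 0) x 2^3 = 0
  Digit '0' (value 0) x 2^2 = 0
  Digit '0' (value 0) x 2^1 = 0
  Digit '1' (value 1) x 2^0 = 1
Sum = 7969

7969


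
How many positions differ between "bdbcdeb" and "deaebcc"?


Comparing "bdbcdeb" and "deaebcc" position by position:
  Position 0: 'b' vs 'd' => DIFFER
  Position 1: 'd' vs 'e' => DIFFER
  Position 2: 'b' vs 'a' => DIFFER
  Position 3: 'c' vs 'e' => DIFFER
  Position 4: 'd' vs 'b' => DIFFER
  Position 5: 'e' vs 'c' => DIFFER
  Position 6: 'b' vs 'c' => DIFFER
Positions that differ: 7

7


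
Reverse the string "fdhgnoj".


Input: fdhgnoj
Reading characters right to left:
  Position 6: 'j'
  Position 5: 'o'
  Position 4: 'n'
  Position 3: 'g'
  Position 2: 'h'
  Position 1: 'd'
  Position 0: 'f'
Reversed: jonghdf

jonghdf


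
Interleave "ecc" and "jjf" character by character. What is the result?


Interleaving "ecc" and "jjf":
  Position 0: 'e' from first, 'j' from second => "ej"
  Position 1: 'c' from first, 'j' from second => "cj"
  Position 2: 'c' from first, 'f' from second => "cf"
Result: ejcjcf

ejcjcf


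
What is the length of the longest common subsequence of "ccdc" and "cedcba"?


LCS of "ccdc" and "cedcba"
DP table:
           c    e    d    c    b    a
      0    0    0    0    0    0    0
  c   0    1    1    1    1    1    1
  c   0    1    1    1    2    2    2
  d   0    1    1    2    2    2    2
  c   0    1    1    2    3    3    3
LCS length = dp[4][6] = 3

3


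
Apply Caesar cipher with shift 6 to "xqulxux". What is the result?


Caesar cipher: shift "xqulxux" by 6
  'x' (pos 23) + 6 = pos 3 = 'd'
  'q' (pos 16) + 6 = pos 22 = 'w'
  'u' (pos 20) + 6 = pos 0 = 'a'
  'l' (pos 11) + 6 = pos 17 = 'r'
  'x' (pos 23) + 6 = pos 3 = 'd'
  'u' (pos 20) + 6 = pos 0 = 'a'
  'x' (pos 23) + 6 = pos 3 = 'd'
Result: dwardad

dwardad


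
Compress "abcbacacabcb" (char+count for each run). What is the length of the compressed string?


Input: abcbacacabcb
Runs:
  'a' x 1 => "a1"
  'b' x 1 => "b1"
  'c' x 1 => "c1"
  'b' x 1 => "b1"
  'a' x 1 => "a1"
  'c' x 1 => "c1"
  'a' x 1 => "a1"
  'c' x 1 => "c1"
  'a' x 1 => "a1"
  'b' x 1 => "b1"
  'c' x 1 => "c1"
  'b' x 1 => "b1"
Compressed: "a1b1c1b1a1c1a1c1a1b1c1b1"
Compressed length: 24

24


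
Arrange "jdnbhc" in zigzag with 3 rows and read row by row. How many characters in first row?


Zigzag "jdnbhc" into 3 rows:
Placing characters:
  'j' => row 0
  'd' => row 1
  'n' => row 2
  'b' => row 1
  'h' => row 0
  'c' => row 1
Rows:
  Row 0: "jh"
  Row 1: "dbc"
  Row 2: "n"
First row length: 2

2


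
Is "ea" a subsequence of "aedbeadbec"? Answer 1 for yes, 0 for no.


Check if "ea" is a subsequence of "aedbeadbec"
Greedy scan:
  Position 0 ('a'): no match needed
  Position 1 ('e'): matches sub[0] = 'e'
  Position 2 ('d'): no match needed
  Position 3 ('b'): no match needed
  Position 4 ('e'): no match needed
  Position 5 ('a'): matches sub[1] = 'a'
  Position 6 ('d'): no match needed
  Position 7 ('b'): no match needed
  Position 8 ('e'): no match needed
  Position 9 ('c'): no match needed
All 2 characters matched => is a subsequence

1


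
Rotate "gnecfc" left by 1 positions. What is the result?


Input: "gnecfc", rotate left by 1
First 1 characters: "g"
Remaining characters: "necfc"
Concatenate remaining + first: "necfc" + "g" = "necfcg"

necfcg


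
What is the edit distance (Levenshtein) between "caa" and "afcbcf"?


Computing edit distance: "caa" -> "afcbcf"
DP table:
           a    f    c    b    c    f
      0    1    2    3    4    5    6
  c   1    1    2    2    3    4    5
  a   2    1    2    3    3    4    5
  a   3    2    2    3    4    4    5
Edit distance = dp[3][6] = 5

5


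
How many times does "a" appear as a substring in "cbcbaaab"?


Searching for "a" in "cbcbaaab"
Scanning each position:
  Position 0: "c" => no
  Position 1: "b" => no
  Position 2: "c" => no
  Position 3: "b" => no
  Position 4: "a" => MATCH
  Position 5: "a" => MATCH
  Position 6: "a" => MATCH
  Position 7: "b" => no
Total occurrences: 3

3


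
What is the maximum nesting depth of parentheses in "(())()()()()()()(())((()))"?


Input: "(())()()()()()()(())((()))"
Tracking depth:
  Position 0 '(': depth becomes 1
  Position 1 '(': depth becomes 2
  Position 2 ')': depth becomes 1
  Position 3 ')': depth becomes 0
  Position 4 '(': depth becomes 1
  Position 5 ')': depth becomes 0
  Position 6 '(': depth becomes 1
  Position 7 ')': depth becomes 0
  Position 8 '(': depth becomes 1
  Position 9 ')': depth becomes 0
  Position 10 '(': depth becomes 1
  Position 11 ')': depth becomes 0
  Position 12 '(': depth becomes 1
  Position 13 ')': depth becomes 0
  Position 14 '(': depth becomes 1
  Position 15 ')': depth becomes 0
  Position 16 '(': depth becomes 1
  Position 17 '(': depth becomes 2
  Position 18 ')': depth becomes 1
  Position 19 ')': depth becomes 0
  Position 20 '(': depth becomes 1
  Position 21 '(': depth becomes 2
  Position 22 '(': depth becomes 3
  Position 23 ')': depth becomes 2
  Position 24 ')': depth becomes 1
  Position 25 ')': depth becomes 0
Maximum depth reached: 3

3


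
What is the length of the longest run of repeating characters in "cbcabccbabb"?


Input: "cbcabccbabb"
Scanning for longest run:
  Position 1 ('b'): new char, reset run to 1
  Position 2 ('c'): new char, reset run to 1
  Position 3 ('a'): new char, reset run to 1
  Position 4 ('b'): new char, reset run to 1
  Position 5 ('c'): new char, reset run to 1
  Position 6 ('c'): continues run of 'c', length=2
  Position 7 ('b'): new char, reset run to 1
  Position 8 ('a'): new char, reset run to 1
  Position 9 ('b'): new char, reset run to 1
  Position 10 ('b'): continues run of 'b', length=2
Longest run: 'c' with length 2

2


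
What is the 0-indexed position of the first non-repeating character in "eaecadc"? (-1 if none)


Input: eaecadc
Character frequencies:
  'a': 2
  'c': 2
  'd': 1
  'e': 2
Scanning left to right for freq == 1:
  Position 0 ('e'): freq=2, skip
  Position 1 ('a'): freq=2, skip
  Position 2 ('e'): freq=2, skip
  Position 3 ('c'): freq=2, skip
  Position 4 ('a'): freq=2, skip
  Position 5 ('d'): unique! => answer = 5

5


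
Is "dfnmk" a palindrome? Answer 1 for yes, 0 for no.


Input: dfnmk
Reversed: kmnfd
  Compare pos 0 ('d') with pos 4 ('k'): MISMATCH
  Compare pos 1 ('f') with pos 3 ('m'): MISMATCH
Result: not a palindrome

0


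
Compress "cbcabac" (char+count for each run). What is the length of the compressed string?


Input: cbcabac
Runs:
  'c' x 1 => "c1"
  'b' x 1 => "b1"
  'c' x 1 => "c1"
  'a' x 1 => "a1"
  'b' x 1 => "b1"
  'a' x 1 => "a1"
  'c' x 1 => "c1"
Compressed: "c1b1c1a1b1a1c1"
Compressed length: 14

14


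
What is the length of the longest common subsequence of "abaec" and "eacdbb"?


LCS of "abaec" and "eacdbb"
DP table:
           e    a    c    d    b    b
      0    0    0    0    0    0    0
  a   0    0    1    1    1    1    1
  b   0    0    1    1    1    2    2
  a   0    0    1    1    1    2    2
  e   0    1    1    1    1    2    2
  c   0    1    1    2    2    2    2
LCS length = dp[5][6] = 2

2


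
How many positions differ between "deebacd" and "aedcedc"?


Comparing "deebacd" and "aedcedc" position by position:
  Position 0: 'd' vs 'a' => DIFFER
  Position 1: 'e' vs 'e' => same
  Position 2: 'e' vs 'd' => DIFFER
  Position 3: 'b' vs 'c' => DIFFER
  Position 4: 'a' vs 'e' => DIFFER
  Position 5: 'c' vs 'd' => DIFFER
  Position 6: 'd' vs 'c' => DIFFER
Positions that differ: 6

6


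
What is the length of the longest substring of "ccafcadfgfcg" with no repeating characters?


Input: "ccafcadfgfcg"
Sliding window (track last position of each char):
  Position 0 ('c'): window [0,0] length 1 -- new best
  Position 1 ('c'): repeat (last at 0), move window start to 1
  Position 1 ('c'): window [1,1] length 1
  Position 2 ('a'): window [1,2] length 2 -- new best
  Position 3 ('f'): window [1,3] length 3 -- new best
  Position 4 ('c'): repeat (last at 1), move window start to 2
  Position 4 ('c'): window [2,4] length 3
  Position 5 ('a'): repeat (last at 2), move window start to 3
  Position 5 ('a'): window [3,5] length 3
  Position 6 ('d'): window [3,6] length 4 -- new best
  Position 7 ('f'): repeat (last at 3), move window start to 4
  Position 7 ('f'): window [4,7] length 4
  Position 8 ('g'): window [4,8] length 5 -- new best
  Position 9 ('f'): repeat (last at 7), move window start to 8
  Position 9 ('f'): window [8,9] length 2
  Position 10 ('c'): window [8,10] length 3
  Position 11 ('g'): repeat (last at 8), move window start to 9
  Position 11 ('g'): window [9,11] length 3
Longest substring with no repeats: "cadfg" with length 5

5


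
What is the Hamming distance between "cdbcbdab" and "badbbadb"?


Comparing "cdbcbdab" and "badbbadb" position by position:
  Position 0: 'c' vs 'b' => differ
  Position 1: 'd' vs 'a' => differ
  Position 2: 'b' vs 'd' => differ
  Position 3: 'c' vs 'b' => differ
  Position 4: 'b' vs 'b' => same
  Position 5: 'd' vs 'a' => differ
  Position 6: 'a' vs 'd' => differ
  Position 7: 'b' vs 'b' => same
Total differences (Hamming distance): 6

6


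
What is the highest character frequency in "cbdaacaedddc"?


Input: cbdaacaedddc
Character counts:
  'a': 3
  'b': 1
  'c': 3
  'd': 4
  'e': 1
Maximum frequency: 4

4


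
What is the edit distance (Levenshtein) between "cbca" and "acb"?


Computing edit distance: "cbca" -> "acb"
DP table:
           a    c    b
      0    1    2    3
  c   1    1    1    2
  b   2    2    2    1
  c   3    3    2    2
  a   4    3    3    3
Edit distance = dp[4][3] = 3

3


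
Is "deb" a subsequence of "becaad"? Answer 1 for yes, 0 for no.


Check if "deb" is a subsequence of "becaad"
Greedy scan:
  Position 0 ('b'): no match needed
  Position 1 ('e'): no match needed
  Position 2 ('c'): no match needed
  Position 3 ('a'): no match needed
  Position 4 ('a'): no match needed
  Position 5 ('d'): matches sub[0] = 'd'
Only matched 1/3 characters => not a subsequence

0


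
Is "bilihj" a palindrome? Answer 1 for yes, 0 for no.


Input: bilihj
Reversed: jhilib
  Compare pos 0 ('b') with pos 5 ('j'): MISMATCH
  Compare pos 1 ('i') with pos 4 ('h'): MISMATCH
  Compare pos 2 ('l') with pos 3 ('i'): MISMATCH
Result: not a palindrome

0


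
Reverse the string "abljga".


Input: abljga
Reading characters right to left:
  Position 5: 'a'
  Position 4: 'g'
  Position 3: 'j'
  Position 2: 'l'
  Position 1: 'b'
  Position 0: 'a'
Reversed: agjlba

agjlba


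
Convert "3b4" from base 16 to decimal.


Input: "3b4" in base 16
Positional expansion:
  Digit '3' (value 3) x 16^2 = 768
  Digit 'b' (value 11) x 16^1 = 176
  Digit '4' (value 4) x 16^0 = 4
Sum = 948

948


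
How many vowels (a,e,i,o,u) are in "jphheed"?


Input: jphheed
Checking each character:
  'j' at position 0: consonant
  'p' at position 1: consonant
  'h' at position 2: consonant
  'h' at position 3: consonant
  'e' at position 4: vowel (running total: 1)
  'e' at position 5: vowel (running total: 2)
  'd' at position 6: consonant
Total vowels: 2

2


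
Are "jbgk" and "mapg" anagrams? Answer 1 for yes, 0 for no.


Strings: "jbgk", "mapg"
Sorted first:  bgjk
Sorted second: agmp
Differ at position 0: 'b' vs 'a' => not anagrams

0


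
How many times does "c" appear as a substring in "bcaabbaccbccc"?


Searching for "c" in "bcaabbaccbccc"
Scanning each position:
  Position 0: "b" => no
  Position 1: "c" => MATCH
  Position 2: "a" => no
  Position 3: "a" => no
  Position 4: "b" => no
  Position 5: "b" => no
  Position 6: "a" => no
  Position 7: "c" => MATCH
  Position 8: "c" => MATCH
  Position 9: "b" => no
  Position 10: "c" => MATCH
  Position 11: "c" => MATCH
  Position 12: "c" => MATCH
Total occurrences: 6

6


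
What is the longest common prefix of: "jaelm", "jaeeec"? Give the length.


Words: jaelm, jaeeec
  Position 0: all 'j' => match
  Position 1: all 'a' => match
  Position 2: all 'e' => match
  Position 3: ('l', 'e') => mismatch, stop
LCP = "jae" (length 3)

3


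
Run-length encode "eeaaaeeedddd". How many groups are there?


Input: eeaaaeeedddd
Scanning for consecutive runs:
  Group 1: 'e' x 2 (positions 0-1)
  Group 2: 'a' x 3 (positions 2-4)
  Group 3: 'e' x 3 (positions 5-7)
  Group 4: 'd' x 4 (positions 8-11)
Total groups: 4

4


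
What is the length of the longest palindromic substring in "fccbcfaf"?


Input: "fccbcfaf"
Checking substrings for palindromes:
  [2:5] "cbc" (len 3) => palindrome
  [5:8] "faf" (len 3) => palindrome
  [1:3] "cc" (len 2) => palindrome
Longest palindromic substring: "cbc" with length 3

3


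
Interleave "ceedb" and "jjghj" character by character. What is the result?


Interleaving "ceedb" and "jjghj":
  Position 0: 'c' from first, 'j' from second => "cj"
  Position 1: 'e' from first, 'j' from second => "ej"
  Position 2: 'e' from first, 'g' from second => "eg"
  Position 3: 'd' from first, 'h' from second => "dh"
  Position 4: 'b' from first, 'j' from second => "bj"
Result: cjejegdhbj

cjejegdhbj


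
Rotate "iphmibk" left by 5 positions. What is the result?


Input: "iphmibk", rotate left by 5
First 5 characters: "iphmi"
Remaining characters: "bk"
Concatenate remaining + first: "bk" + "iphmi" = "bkiphmi"

bkiphmi


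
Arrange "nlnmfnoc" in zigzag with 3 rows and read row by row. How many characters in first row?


Zigzag "nlnmfnoc" into 3 rows:
Placing characters:
  'n' => row 0
  'l' => row 1
  'n' => row 2
  'm' => row 1
  'f' => row 0
  'n' => row 1
  'o' => row 2
  'c' => row 1
Rows:
  Row 0: "nf"
  Row 1: "lmnc"
  Row 2: "no"
First row length: 2

2


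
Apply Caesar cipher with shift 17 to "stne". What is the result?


Caesar cipher: shift "stne" by 17
  's' (pos 18) + 17 = pos 9 = 'j'
  't' (pos 19) + 17 = pos 10 = 'k'
  'n' (pos 13) + 17 = pos 4 = 'e'
  'e' (pos 4) + 17 = pos 21 = 'v'
Result: jkev

jkev


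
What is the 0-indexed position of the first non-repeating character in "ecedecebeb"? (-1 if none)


Input: ecedecebeb
Character frequencies:
  'b': 2
  'c': 2
  'd': 1
  'e': 5
Scanning left to right for freq == 1:
  Position 0 ('e'): freq=5, skip
  Position 1 ('c'): freq=2, skip
  Position 2 ('e'): freq=5, skip
  Position 3 ('d'): unique! => answer = 3

3


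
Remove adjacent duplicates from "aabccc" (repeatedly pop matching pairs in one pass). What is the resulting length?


Input: aabccc
Stack-based adjacent duplicate removal:
  Read 'a': push. Stack: a
  Read 'a': matches stack top 'a' => pop. Stack: (empty)
  Read 'b': push. Stack: b
  Read 'c': push. Stack: bc
  Read 'c': matches stack top 'c' => pop. Stack: b
  Read 'c': push. Stack: bc
Final stack: "bc" (length 2)

2


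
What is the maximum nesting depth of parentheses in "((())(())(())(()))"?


Input: "((())(())(())(()))"
Tracking depth:
  Position 0 '(': depth becomes 1
  Position 1 '(': depth becomes 2
  Position 2 '(': depth becomes 3
  Position 3 ')': depth becomes 2
  Position 4 ')': depth becomes 1
  Position 5 '(': depth becomes 2
  Position 6 '(': depth becomes 3
  Position 7 ')': depth becomes 2
  Position 8 ')': depth becomes 1
  Position 9 '(': depth becomes 2
  Position 10 '(': depth becomes 3
  Position 11 ')': depth becomes 2
  Position 12 ')': depth becomes 1
  Position 13 '(': depth becomes 2
  Position 14 '(': depth becomes 3
  Position 15 ')': depth becomes 2
  Position 16 ')': depth becomes 1
  Position 17 ')': depth becomes 0
Maximum depth reached: 3

3


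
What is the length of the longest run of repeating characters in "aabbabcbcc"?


Input: "aabbabcbcc"
Scanning for longest run:
  Position 1 ('a'): continues run of 'a', length=2
  Position 2 ('b'): new char, reset run to 1
  Position 3 ('b'): continues run of 'b', length=2
  Position 4 ('a'): new char, reset run to 1
  Position 5 ('b'): new char, reset run to 1
  Position 6 ('c'): new char, reset run to 1
  Position 7 ('b'): new char, reset run to 1
  Position 8 ('c'): new char, reset run to 1
  Position 9 ('c'): continues run of 'c', length=2
Longest run: 'a' with length 2

2


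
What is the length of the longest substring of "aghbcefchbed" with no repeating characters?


Input: "aghbcefchbed"
Sliding window (track last position of each char):
  Position 0 ('a'): window [0,0] length 1 -- new best
  Position 1 ('g'): window [0,1] length 2 -- new best
  Position 2 ('h'): window [0,2] length 3 -- new best
  Position 3 ('b'): window [0,3] length 4 -- new best
  Position 4 ('c'): window [0,4] length 5 -- new best
  Position 5 ('e'): window [0,5] length 6 -- new best
  Position 6 ('f'): window [0,6] length 7 -- new best
  Position 7 ('c'): repeat (last at 4), move window start to 5
  Position 7 ('c'): window [5,7] length 3
  Position 8 ('h'): window [5,8] length 4
  Position 9 ('b'): window [5,9] length 5
  Position 10 ('e'): repeat (last at 5), move window start to 6
  Position 10 ('e'): window [6,10] length 5
  Position 11 ('d'): window [6,11] length 6
Longest substring with no repeats: "aghbcef" with length 7

7


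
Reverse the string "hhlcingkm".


Input: hhlcingkm
Reading characters right to left:
  Position 8: 'm'
  Position 7: 'k'
  Position 6: 'g'
  Position 5: 'n'
  Position 4: 'i'
  Position 3: 'c'
  Position 2: 'l'
  Position 1: 'h'
  Position 0: 'h'
Reversed: mkgniclhh

mkgniclhh


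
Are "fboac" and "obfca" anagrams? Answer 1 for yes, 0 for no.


Strings: "fboac", "obfca"
Sorted first:  abcfo
Sorted second: abcfo
Sorted forms match => anagrams

1


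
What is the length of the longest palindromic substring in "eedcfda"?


Input: "eedcfda"
Checking substrings for palindromes:
  [0:2] "ee" (len 2) => palindrome
Longest palindromic substring: "ee" with length 2

2


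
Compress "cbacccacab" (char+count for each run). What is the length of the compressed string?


Input: cbacccacab
Runs:
  'c' x 1 => "c1"
  'b' x 1 => "b1"
  'a' x 1 => "a1"
  'c' x 3 => "c3"
  'a' x 1 => "a1"
  'c' x 1 => "c1"
  'a' x 1 => "a1"
  'b' x 1 => "b1"
Compressed: "c1b1a1c3a1c1a1b1"
Compressed length: 16

16


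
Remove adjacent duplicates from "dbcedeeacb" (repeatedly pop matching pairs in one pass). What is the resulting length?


Input: dbcedeeacb
Stack-based adjacent duplicate removal:
  Read 'd': push. Stack: d
  Read 'b': push. Stack: db
  Read 'c': push. Stack: dbc
  Read 'e': push. Stack: dbce
  Read 'd': push. Stack: dbced
  Read 'e': push. Stack: dbcede
  Read 'e': matches stack top 'e' => pop. Stack: dbced
  Read 'a': push. Stack: dbceda
  Read 'c': push. Stack: dbcedac
  Read 'b': push. Stack: dbcedacb
Final stack: "dbcedacb" (length 8)

8


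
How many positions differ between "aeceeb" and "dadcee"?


Comparing "aeceeb" and "dadcee" position by position:
  Position 0: 'a' vs 'd' => DIFFER
  Position 1: 'e' vs 'a' => DIFFER
  Position 2: 'c' vs 'd' => DIFFER
  Position 3: 'e' vs 'c' => DIFFER
  Position 4: 'e' vs 'e' => same
  Position 5: 'b' vs 'e' => DIFFER
Positions that differ: 5

5


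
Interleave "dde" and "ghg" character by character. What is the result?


Interleaving "dde" and "ghg":
  Position 0: 'd' from first, 'g' from second => "dg"
  Position 1: 'd' from first, 'h' from second => "dh"
  Position 2: 'e' from first, 'g' from second => "eg"
Result: dgdheg

dgdheg


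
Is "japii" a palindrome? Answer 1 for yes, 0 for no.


Input: japii
Reversed: iipaj
  Compare pos 0 ('j') with pos 4 ('i'): MISMATCH
  Compare pos 1 ('a') with pos 3 ('i'): MISMATCH
Result: not a palindrome

0


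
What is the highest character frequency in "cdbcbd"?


Input: cdbcbd
Character counts:
  'b': 2
  'c': 2
  'd': 2
Maximum frequency: 2

2


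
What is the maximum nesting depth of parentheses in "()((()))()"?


Input: "()((()))()"
Tracking depth:
  Position 0 '(': depth becomes 1
  Position 1 ')': depth becomes 0
  Position 2 '(': depth becomes 1
  Position 3 '(': depth becomes 2
  Position 4 '(': depth becomes 3
  Position 5 ')': depth becomes 2
  Position 6 ')': depth becomes 1
  Position 7 ')': depth becomes 0
  Position 8 '(': depth becomes 1
  Position 9 ')': depth becomes 0
Maximum depth reached: 3

3
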